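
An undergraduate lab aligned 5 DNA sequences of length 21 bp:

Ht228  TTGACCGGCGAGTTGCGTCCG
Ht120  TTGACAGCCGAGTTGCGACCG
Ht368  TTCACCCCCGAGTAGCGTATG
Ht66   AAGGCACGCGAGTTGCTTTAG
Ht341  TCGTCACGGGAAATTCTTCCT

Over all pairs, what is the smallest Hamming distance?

Pairwise Hamming distances:
  Ht228 vs Ht120: 3
  Ht228 vs Ht368: 6
  Ht228 vs Ht66: 8
  Ht228 vs Ht341: 10
  Ht120 vs Ht368: 7
  Ht120 vs Ht66: 9
  Ht120 vs Ht341: 11
  Ht368 vs Ht66: 10
  Ht368 vs Ht341: 14
  Ht66 vs Ht341: 10
The smallest is 3, between Ht228 and Ht120.

3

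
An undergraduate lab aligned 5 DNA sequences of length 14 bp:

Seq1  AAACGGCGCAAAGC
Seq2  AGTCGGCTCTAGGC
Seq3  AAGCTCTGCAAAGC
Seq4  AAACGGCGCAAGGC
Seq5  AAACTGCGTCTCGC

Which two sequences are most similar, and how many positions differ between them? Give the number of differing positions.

1

Pairwise Hamming distances:
  Seq1 vs Seq2: 5
  Seq1 vs Seq3: 4
  Seq1 vs Seq4: 1
  Seq1 vs Seq5: 5
  Seq2 vs Seq3: 8
  Seq2 vs Seq4: 4
  Seq2 vs Seq5: 8
  Seq3 vs Seq4: 5
  Seq3 vs Seq5: 7
  Seq4 vs Seq5: 5
The smallest is 1, between Seq1 and Seq4.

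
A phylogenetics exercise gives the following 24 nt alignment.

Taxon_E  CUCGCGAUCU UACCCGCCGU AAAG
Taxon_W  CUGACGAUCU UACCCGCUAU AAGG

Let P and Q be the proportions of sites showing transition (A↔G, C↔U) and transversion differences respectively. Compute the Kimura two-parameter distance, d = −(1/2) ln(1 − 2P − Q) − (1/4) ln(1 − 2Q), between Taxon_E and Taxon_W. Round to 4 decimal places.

The sequences differ at positions 3 (C/G, transversion), 4 (G/A, transition), 18 (C/U, transition), 19 (G/A, transition), 23 (A/G, transition).
Of the 5 differences, 4 transitions and 1 transversion over 24 sites: P = 4/24 = 0.166667, Q = 1/24 = 0.041667.
d = −0.5·ln(0.624999) − 0.25·ln(0.916666) = −0.5·(-0.470005) − 0.25·(-0.087012) = 0.2568.

0.2568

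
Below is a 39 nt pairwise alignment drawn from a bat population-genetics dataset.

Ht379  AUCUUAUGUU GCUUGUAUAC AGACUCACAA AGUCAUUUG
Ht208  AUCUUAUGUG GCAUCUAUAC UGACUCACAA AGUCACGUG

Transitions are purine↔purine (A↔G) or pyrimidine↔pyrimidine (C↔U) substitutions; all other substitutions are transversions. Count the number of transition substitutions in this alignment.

1

The sequences differ at positions 10 (U/G, transversion), 13 (U/A, transversion), 15 (G/C, transversion), 21 (A/U, transversion), 36 (U/C, transition), 37 (U/G, transversion).
Of the 6 differences, 1 transition and 5 transversions, so the answer is 1.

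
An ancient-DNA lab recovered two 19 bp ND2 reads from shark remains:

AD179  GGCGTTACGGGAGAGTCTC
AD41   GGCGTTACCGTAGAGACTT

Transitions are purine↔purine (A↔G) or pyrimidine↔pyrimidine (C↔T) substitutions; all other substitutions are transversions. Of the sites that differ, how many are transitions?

The sequences differ at positions 9 (G/C, transversion), 11 (G/T, transversion), 16 (T/A, transversion), 19 (C/T, transition).
Of the 4 differences, 1 transition and 3 transversions, so the answer is 1.

1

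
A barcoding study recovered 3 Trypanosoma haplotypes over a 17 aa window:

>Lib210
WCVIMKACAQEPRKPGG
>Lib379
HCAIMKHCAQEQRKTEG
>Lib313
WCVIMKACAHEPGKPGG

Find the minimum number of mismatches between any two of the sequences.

Pairwise Hamming distances:
  Lib210 vs Lib379: 6
  Lib210 vs Lib313: 2
  Lib379 vs Lib313: 8
The smallest is 2, between Lib210 and Lib313.

2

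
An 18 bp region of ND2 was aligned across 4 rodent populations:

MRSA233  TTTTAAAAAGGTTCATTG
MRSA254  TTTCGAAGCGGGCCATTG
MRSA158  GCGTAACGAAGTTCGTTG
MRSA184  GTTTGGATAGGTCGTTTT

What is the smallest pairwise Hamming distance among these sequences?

6

Pairwise Hamming distances:
  MRSA233 vs MRSA254: 6
  MRSA233 vs MRSA158: 7
  MRSA233 vs MRSA184: 8
  MRSA254 vs MRSA158: 11
  MRSA254 vs MRSA184: 9
  MRSA158 vs MRSA184: 11
The smallest is 6, between MRSA233 and MRSA254.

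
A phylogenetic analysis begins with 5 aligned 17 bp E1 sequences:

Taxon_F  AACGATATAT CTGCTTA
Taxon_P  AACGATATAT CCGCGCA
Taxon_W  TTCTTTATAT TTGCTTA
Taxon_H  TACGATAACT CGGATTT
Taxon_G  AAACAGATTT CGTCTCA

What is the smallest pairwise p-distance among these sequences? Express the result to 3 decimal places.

Pairwise Hamming distances:
  Taxon_F vs Taxon_P: 3
  Taxon_F vs Taxon_W: 5
  Taxon_F vs Taxon_H: 6
  Taxon_F vs Taxon_G: 7
  Taxon_P vs Taxon_W: 8
  Taxon_P vs Taxon_H: 8
  Taxon_P vs Taxon_G: 7
  Taxon_W vs Taxon_H: 9
  Taxon_W vs Taxon_G: 11
  Taxon_H vs Taxon_G: 10
The smallest is 3 mismatches, between Taxon_F and Taxon_P; p = 3/17 = 0.176.

0.176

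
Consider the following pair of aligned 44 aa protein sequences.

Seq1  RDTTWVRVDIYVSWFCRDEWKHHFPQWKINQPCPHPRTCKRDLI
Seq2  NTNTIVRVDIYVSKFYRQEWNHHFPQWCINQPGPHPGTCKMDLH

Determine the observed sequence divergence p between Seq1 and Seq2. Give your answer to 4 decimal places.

Differing sites — 1:R/N; 2:D/T; 3:T/N; 5:W/I; 14:W/K; 16:C/Y; 18:D/Q; 21:K/N; 28:K/C; 33:C/G; 37:R/G; 41:R/M; 44:I/H.
There are 13 differences over 44 sites, so p = 13/44 = 0.2955.

0.2955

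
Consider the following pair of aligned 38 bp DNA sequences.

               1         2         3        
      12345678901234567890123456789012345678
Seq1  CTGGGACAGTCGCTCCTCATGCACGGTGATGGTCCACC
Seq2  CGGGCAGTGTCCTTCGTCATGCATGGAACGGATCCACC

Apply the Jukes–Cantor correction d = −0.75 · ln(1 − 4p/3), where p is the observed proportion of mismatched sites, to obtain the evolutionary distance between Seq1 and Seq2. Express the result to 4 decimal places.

The sequences differ at positions 2 (T/G), 5 (G/C), 7 (C/G), 8 (A/T), 12 (G/C), 13 (C/T), 16 (C/G), 24 (C/T), 27 (T/A), 28 (G/A), 29 (A/C), 30 (T/G), 32 (G/A).
p = 13/38 = 0.342105.
d = −0.75 · ln(1 − (4/3)·0.342105) = −0.75 · ln(0.543860) = −0.75 · (-0.609063) = 0.4568.

0.4568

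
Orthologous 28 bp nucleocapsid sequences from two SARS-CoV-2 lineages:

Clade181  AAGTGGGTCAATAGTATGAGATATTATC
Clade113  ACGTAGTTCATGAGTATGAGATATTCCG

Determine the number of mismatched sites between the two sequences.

The sequences differ at positions 2 (A/C), 5 (G/A), 7 (G/T), 11 (A/T), 12 (T/G), 26 (A/C), 27 (T/C), 28 (C/G).
That gives 8 mismatches out of 28 aligned sites, so the Hamming distance is 8.

8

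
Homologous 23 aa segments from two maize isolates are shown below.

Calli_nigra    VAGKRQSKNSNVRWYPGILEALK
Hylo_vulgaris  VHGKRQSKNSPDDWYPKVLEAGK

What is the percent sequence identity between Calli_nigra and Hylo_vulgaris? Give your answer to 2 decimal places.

69.57%

The sequences differ at positions 2 (A/H), 11 (N/P), 12 (V/D), 13 (R/D), 17 (G/K), 18 (I/V), 22 (L/G).
16 of the 23 sites match, so the percent identity is 16/23 × 100 = 69.57%.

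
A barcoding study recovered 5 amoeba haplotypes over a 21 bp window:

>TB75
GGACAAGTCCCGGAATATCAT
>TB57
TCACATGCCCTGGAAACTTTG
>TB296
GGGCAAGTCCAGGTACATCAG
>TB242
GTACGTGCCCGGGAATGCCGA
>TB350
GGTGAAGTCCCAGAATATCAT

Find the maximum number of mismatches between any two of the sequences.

13

Pairwise Hamming distances:
  TB75 vs TB57: 10
  TB75 vs TB296: 5
  TB75 vs TB242: 9
  TB75 vs TB350: 3
  TB57 vs TB296: 11
  TB57 vs TB242: 10
  TB57 vs TB350: 13
  TB296 vs TB242: 12
  TB296 vs TB350: 7
  TB242 vs TB350: 12
The largest is 13, between TB57 and TB350.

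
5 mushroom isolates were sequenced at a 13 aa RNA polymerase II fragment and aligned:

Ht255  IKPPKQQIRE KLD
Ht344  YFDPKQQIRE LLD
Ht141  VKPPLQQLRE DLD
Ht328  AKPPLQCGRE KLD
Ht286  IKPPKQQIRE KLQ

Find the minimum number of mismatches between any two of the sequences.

Pairwise Hamming distances:
  Ht255 vs Ht344: 4
  Ht255 vs Ht141: 4
  Ht255 vs Ht328: 4
  Ht255 vs Ht286: 1
  Ht344 vs Ht141: 6
  Ht344 vs Ht328: 7
  Ht344 vs Ht286: 5
  Ht141 vs Ht328: 4
  Ht141 vs Ht286: 5
  Ht328 vs Ht286: 5
The smallest is 1, between Ht255 and Ht286.

1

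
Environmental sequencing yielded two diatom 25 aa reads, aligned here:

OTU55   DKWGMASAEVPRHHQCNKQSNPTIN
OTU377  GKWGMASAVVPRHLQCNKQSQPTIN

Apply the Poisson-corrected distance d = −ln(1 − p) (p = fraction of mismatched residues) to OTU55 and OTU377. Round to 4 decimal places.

Differing sites — 1:D/G; 9:E/V; 14:H/L; 21:N/Q.
p = 4/25 = 0.160000.
d = −ln(1 − 0.160000) = −ln(0.840000) = 0.1744.

0.1744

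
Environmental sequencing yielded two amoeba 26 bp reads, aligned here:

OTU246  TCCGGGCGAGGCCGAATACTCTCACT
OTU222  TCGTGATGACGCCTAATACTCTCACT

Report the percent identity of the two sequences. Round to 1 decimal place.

76.9%

Mismatches occur at site 3 (C↔G), site 4 (G↔T), site 6 (G↔A), site 7 (C↔T), site 10 (G↔C), site 14 (G↔T).
20 of the 26 sites match, so the percent identity is 20/26 × 100 = 76.9%.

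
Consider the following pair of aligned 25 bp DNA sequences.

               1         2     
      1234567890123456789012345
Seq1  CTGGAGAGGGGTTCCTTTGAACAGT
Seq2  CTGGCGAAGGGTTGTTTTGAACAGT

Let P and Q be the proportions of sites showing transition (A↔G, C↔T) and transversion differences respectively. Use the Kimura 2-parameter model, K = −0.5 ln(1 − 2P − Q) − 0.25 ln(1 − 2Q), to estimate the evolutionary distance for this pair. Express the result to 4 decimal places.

0.1808

Differing sites — 5:A/C (Tv); 8:G/A (Ti); 14:C/G (Tv); 15:C/T (Ti).
Of the 4 differences, 2 transitions and 2 transversions over 25 sites: P = 2/25 = 0.080000, Q = 2/25 = 0.080000.
d = −0.5·ln(0.760000) − 0.25·ln(0.840000) = −0.5·(-0.274437) − 0.25·(-0.174353) = 0.1808.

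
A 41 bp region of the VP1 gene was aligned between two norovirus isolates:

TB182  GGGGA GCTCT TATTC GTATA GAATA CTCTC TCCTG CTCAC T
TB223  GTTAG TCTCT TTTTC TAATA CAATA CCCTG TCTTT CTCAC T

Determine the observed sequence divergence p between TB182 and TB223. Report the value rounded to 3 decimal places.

Differing sites — 2:G/T; 3:G/T; 4:G/A; 5:A/G; 6:G/T; 12:A/T; 16:G/T; 17:T/A; 21:G/C; 27:T/C; 30:C/G; 33:C/T; 35:G/T.
There are 13 differences over 41 sites, so p = 13/41 = 0.317.

0.317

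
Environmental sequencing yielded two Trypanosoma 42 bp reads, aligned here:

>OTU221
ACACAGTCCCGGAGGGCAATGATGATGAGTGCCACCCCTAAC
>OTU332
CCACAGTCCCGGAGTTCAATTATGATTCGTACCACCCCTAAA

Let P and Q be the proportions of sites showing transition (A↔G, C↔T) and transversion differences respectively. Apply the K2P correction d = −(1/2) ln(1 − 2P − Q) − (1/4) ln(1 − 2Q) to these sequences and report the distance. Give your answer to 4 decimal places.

0.2219

Differing sites — 1:A/C (Tv); 15:G/T (Tv); 16:G/T (Tv); 21:G/T (Tv); 27:G/T (Tv); 28:A/C (Tv); 31:G/A (Ti); 42:C/A (Tv).
Of the 8 differences, 1 transition and 7 transversions over 42 sites: P = 1/42 = 0.023810, Q = 7/42 = 0.166667.
d = −0.5·ln(0.785713) − 0.25·ln(0.666666) = −0.5·(-0.241164) − 0.25·(-0.405466) = 0.2219.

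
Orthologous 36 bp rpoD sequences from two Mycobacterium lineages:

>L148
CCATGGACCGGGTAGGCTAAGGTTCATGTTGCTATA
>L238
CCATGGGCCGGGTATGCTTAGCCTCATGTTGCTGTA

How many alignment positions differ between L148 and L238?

Mismatches occur at site 7 (A↔G), site 15 (G↔T), site 19 (A↔T), site 22 (G↔C), site 23 (T↔C), site 34 (A↔G).
That gives 6 mismatches out of 36 aligned sites, so the Hamming distance is 6.

6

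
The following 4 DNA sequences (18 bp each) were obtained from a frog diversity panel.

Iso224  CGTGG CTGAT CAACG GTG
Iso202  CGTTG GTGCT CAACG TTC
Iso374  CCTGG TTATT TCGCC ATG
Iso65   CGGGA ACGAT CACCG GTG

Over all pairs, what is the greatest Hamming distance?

Pairwise Hamming distances:
  Iso224 vs Iso202: 5
  Iso224 vs Iso374: 9
  Iso224 vs Iso65: 5
  Iso202 vs Iso374: 11
  Iso202 vs Iso65: 9
  Iso374 vs Iso65: 12
The largest is 12, between Iso374 and Iso65.

12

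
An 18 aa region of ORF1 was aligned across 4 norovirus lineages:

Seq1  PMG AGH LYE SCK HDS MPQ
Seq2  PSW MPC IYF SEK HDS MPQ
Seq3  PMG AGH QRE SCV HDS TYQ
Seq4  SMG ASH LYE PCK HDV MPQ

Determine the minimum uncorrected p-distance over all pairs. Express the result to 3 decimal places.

Pairwise Hamming distances:
  Seq1 vs Seq2: 8
  Seq1 vs Seq3: 5
  Seq1 vs Seq4: 4
  Seq2 vs Seq3: 12
  Seq2 vs Seq4: 11
  Seq3 vs Seq4: 9
The smallest is 4 mismatches, between Seq1 and Seq4; p = 4/18 = 0.222.

0.222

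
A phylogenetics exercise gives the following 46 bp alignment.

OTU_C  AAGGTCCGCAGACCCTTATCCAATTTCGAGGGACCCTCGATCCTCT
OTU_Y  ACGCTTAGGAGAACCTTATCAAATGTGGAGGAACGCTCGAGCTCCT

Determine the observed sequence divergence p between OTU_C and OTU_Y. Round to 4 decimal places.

Mismatches occur at site 2 (A→C), site 4 (G→C), site 6 (C→T), site 7 (C→A), site 9 (C→G), site 13 (C→A), site 21 (C→A), site 25 (T→G), site 27 (C→G), site 32 (G→A), site 35 (C→G), site 41 (T→G), site 43 (C→T), site 44 (T→C).
There are 14 differences over 46 sites, so p = 14/46 = 0.3043.

0.3043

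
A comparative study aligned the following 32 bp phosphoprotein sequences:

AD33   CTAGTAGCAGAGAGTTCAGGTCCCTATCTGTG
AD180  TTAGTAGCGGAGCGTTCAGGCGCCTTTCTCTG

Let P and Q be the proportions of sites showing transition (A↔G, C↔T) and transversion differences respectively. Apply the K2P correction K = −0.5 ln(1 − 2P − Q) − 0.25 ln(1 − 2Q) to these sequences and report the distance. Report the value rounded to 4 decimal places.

Differing sites — 1:C/T (Ti); 9:A/G (Ti); 13:A/C (Tv); 21:T/C (Ti); 22:C/G (Tv); 26:A/T (Tv); 30:G/C (Tv).
Of the 7 differences, 3 transitions and 4 transversions over 32 sites: P = 3/32 = 0.093750, Q = 4/32 = 0.125000.
d = −0.5·ln(0.687500) − 0.25·ln(0.750000) = −0.5·(-0.374693) − 0.25·(-0.287682) = 0.2593.

0.2593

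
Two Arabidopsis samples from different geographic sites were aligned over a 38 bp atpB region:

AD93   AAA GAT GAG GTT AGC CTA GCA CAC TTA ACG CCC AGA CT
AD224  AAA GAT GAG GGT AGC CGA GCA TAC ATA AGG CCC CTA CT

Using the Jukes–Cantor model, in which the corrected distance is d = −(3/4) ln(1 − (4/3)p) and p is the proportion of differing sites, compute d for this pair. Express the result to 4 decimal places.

0.2114

Differing sites — 11:T/G; 17:T/G; 22:C/T; 25:T/A; 29:C/G; 34:A/C; 35:G/T.
p = 7/38 = 0.184211.
d = −0.75 · ln(1 − (4/3)·0.184211) = −0.75 · ln(0.754385) = −0.75 · (-0.281852) = 0.2114.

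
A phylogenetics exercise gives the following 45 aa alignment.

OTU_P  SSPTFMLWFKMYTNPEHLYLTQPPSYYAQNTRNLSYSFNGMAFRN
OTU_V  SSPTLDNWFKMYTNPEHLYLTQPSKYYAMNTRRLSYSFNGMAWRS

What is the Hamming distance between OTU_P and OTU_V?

Differing sites — 5:F/L; 6:M/D; 7:L/N; 24:P/S; 25:S/K; 29:Q/M; 33:N/R; 43:F/W; 45:N/S.
That gives 9 mismatches out of 45 aligned sites, so the Hamming distance is 9.

9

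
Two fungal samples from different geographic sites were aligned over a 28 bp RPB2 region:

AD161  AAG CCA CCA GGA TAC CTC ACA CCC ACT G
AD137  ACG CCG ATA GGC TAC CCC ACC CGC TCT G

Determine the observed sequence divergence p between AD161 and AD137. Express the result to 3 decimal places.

0.321

The sequences differ at positions 2 (A/C), 6 (A/G), 7 (C/A), 8 (C/T), 12 (A/C), 17 (T/C), 21 (A/C), 23 (C/G), 25 (A/T).
There are 9 differences over 28 sites, so p = 9/28 = 0.321.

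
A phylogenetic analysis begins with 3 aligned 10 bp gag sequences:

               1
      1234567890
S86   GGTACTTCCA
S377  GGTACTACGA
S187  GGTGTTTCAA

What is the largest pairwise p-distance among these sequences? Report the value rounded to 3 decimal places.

0.400

Pairwise Hamming distances:
  S86 vs S377: 2
  S86 vs S187: 3
  S377 vs S187: 4
The largest is 4 mismatches, between S377 and S187; p = 4/10 = 0.400.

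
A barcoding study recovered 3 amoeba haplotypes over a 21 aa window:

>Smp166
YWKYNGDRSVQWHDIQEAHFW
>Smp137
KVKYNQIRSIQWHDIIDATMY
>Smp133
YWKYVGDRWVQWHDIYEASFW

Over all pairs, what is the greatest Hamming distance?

Pairwise Hamming distances:
  Smp166 vs Smp137: 10
  Smp166 vs Smp133: 4
  Smp137 vs Smp133: 12
The largest is 12, between Smp137 and Smp133.

12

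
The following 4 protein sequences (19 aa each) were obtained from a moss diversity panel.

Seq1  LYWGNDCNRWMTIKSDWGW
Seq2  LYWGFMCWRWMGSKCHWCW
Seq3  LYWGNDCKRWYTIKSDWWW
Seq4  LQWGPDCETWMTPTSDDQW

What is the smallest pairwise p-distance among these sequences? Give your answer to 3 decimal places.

0.158

Pairwise Hamming distances:
  Seq1 vs Seq2: 8
  Seq1 vs Seq3: 3
  Seq1 vs Seq4: 8
  Seq2 vs Seq3: 9
  Seq2 vs Seq4: 12
  Seq3 vs Seq4: 9
The smallest is 3 mismatches, between Seq1 and Seq3; p = 3/19 = 0.158.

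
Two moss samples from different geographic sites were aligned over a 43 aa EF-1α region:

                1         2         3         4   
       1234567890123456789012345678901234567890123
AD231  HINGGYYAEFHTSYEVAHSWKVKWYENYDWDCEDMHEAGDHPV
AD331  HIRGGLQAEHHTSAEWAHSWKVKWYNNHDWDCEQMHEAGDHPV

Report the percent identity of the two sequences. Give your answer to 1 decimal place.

79.1%

Mismatches occur at site 3 (N↔R), site 6 (Y↔L), site 7 (Y↔Q), site 10 (F↔H), site 14 (Y↔A), site 16 (V↔W), site 26 (E↔N), site 28 (Y↔H), site 34 (D↔Q).
34 of the 43 sites match, so the percent identity is 34/43 × 100 = 79.1%.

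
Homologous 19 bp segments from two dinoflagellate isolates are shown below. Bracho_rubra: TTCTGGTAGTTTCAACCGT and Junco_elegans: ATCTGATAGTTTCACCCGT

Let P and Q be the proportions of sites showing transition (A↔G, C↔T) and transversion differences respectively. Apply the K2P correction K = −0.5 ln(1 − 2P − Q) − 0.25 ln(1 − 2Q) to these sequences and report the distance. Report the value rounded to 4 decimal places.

The sequences differ at positions 1 (T/A, transversion), 6 (G/A, transition), 15 (A/C, transversion).
Of the 3 differences, 1 transition and 2 transversions over 19 sites: P = 1/19 = 0.052632, Q = 2/19 = 0.105263.
d = −0.5·ln(0.789473) − 0.25·ln(0.789474) = −0.5·(-0.236390) − 0.25·(-0.236388) = 0.1773.

0.1773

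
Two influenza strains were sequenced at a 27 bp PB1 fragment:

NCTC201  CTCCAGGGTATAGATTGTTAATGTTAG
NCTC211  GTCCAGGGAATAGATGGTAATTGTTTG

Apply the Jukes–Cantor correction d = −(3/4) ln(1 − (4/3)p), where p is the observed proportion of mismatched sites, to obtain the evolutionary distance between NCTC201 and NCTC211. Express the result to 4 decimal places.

0.2635

Differing sites — 1:C/G; 9:T/A; 16:T/G; 19:T/A; 21:A/T; 26:A/T.
p = 6/27 = 0.222222.
d = −0.75 · ln(1 − (4/3)·0.222222) = −0.75 · ln(0.703704) = −0.75 · (-0.351397) = 0.2635.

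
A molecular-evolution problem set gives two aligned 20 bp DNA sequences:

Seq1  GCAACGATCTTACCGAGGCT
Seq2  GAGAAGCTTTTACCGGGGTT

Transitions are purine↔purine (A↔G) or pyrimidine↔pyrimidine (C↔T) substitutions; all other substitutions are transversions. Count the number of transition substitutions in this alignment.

4

The sequences differ at positions 2 (C/A, transversion), 3 (A/G, transition), 5 (C/A, transversion), 7 (A/C, transversion), 9 (C/T, transition), 16 (A/G, transition), 19 (C/T, transition).
Of the 7 differences, 4 transitions and 3 transversions, so the answer is 4.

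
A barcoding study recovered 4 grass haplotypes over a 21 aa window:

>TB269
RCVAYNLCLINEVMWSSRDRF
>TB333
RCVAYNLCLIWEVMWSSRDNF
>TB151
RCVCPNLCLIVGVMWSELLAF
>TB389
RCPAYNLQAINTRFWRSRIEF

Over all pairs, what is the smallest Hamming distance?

Pairwise Hamming distances:
  TB269 vs TB333: 2
  TB269 vs TB151: 8
  TB269 vs TB389: 9
  TB333 vs TB151: 8
  TB333 vs TB389: 10
  TB151 vs TB389: 14
The smallest is 2, between TB269 and TB333.

2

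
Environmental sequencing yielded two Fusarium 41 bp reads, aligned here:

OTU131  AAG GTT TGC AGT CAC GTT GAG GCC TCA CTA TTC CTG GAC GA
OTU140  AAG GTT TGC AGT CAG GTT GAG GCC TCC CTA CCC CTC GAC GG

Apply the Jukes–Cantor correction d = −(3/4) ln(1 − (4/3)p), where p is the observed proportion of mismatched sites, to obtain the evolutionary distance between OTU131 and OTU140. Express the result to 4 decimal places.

0.1628

The sequences differ at positions 15 (C/G), 27 (A/C), 31 (T/C), 32 (T/C), 36 (G/C), 41 (A/G).
p = 6/41 = 0.146341.
d = −0.75 · ln(1 − (4/3)·0.146341) = −0.75 · ln(0.804879) = −0.75 · (-0.217063) = 0.1628.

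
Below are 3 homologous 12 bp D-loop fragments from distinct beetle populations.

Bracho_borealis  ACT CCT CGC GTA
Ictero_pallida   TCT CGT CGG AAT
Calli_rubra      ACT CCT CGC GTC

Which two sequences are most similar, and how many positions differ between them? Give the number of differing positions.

Pairwise Hamming distances:
  Bracho_borealis vs Ictero_pallida: 6
  Bracho_borealis vs Calli_rubra: 1
  Ictero_pallida vs Calli_rubra: 6
The smallest is 1, between Bracho_borealis and Calli_rubra.

1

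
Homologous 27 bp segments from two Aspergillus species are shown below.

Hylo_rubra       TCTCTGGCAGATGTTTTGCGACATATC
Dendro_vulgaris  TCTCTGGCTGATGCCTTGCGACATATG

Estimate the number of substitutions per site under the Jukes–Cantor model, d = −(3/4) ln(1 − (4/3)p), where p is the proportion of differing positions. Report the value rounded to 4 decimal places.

Differing sites — 9:A/T; 14:T/C; 15:T/C; 27:C/G.
p = 4/27 = 0.148148.
d = −0.75 · ln(1 − (4/3)·0.148148) = −0.75 · ln(0.802469) = −0.75 · (-0.220062) = 0.1650.

0.1650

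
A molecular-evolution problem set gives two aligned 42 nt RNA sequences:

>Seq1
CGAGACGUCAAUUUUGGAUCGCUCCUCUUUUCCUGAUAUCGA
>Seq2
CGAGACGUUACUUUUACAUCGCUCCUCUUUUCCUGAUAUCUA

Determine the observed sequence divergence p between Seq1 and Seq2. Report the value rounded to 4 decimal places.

Differing sites — 9:C/U; 11:A/C; 16:G/A; 17:G/C; 41:G/U.
There are 5 differences over 42 sites, so p = 5/42 = 0.1190.

0.1190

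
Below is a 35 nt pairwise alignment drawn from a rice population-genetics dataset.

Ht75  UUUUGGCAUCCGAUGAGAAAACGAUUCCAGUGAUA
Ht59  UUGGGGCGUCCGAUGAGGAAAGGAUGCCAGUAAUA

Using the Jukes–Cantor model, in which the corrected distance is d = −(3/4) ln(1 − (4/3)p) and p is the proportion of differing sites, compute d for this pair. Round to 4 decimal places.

Mismatches occur at site 3 (U/G), site 4 (U/G), site 8 (A/G), site 18 (A/G), site 22 (C/G), site 26 (U/G), site 32 (G/A).
p = 7/35 = 0.200000.
d = −0.75 · ln(1 − (4/3)·0.200000) = −0.75 · ln(0.733333) = −0.75 · (-0.310155) = 0.2326.

0.2326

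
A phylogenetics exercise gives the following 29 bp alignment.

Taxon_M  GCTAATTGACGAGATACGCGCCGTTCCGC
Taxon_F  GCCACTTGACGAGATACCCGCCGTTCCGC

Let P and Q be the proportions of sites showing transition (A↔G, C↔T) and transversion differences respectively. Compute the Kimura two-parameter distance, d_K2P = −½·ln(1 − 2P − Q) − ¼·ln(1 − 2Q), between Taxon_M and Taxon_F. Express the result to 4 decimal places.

The sequences differ at positions 3 (T/C, transition), 5 (A/C, transversion), 18 (G/C, transversion).
Of the 3 differences, 1 transition and 2 transversions over 29 sites: P = 1/29 = 0.034483, Q = 2/29 = 0.068966.
d = −0.5·ln(0.862068) − 0.25·ln(0.862068) = −0.5·(-0.148421) − 0.25·(-0.148421) = 0.1113.

0.1113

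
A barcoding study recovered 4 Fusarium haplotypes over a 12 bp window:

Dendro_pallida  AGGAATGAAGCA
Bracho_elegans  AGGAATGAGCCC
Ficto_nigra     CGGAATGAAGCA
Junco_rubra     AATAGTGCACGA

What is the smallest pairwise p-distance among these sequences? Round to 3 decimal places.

Pairwise Hamming distances:
  Dendro_pallida vs Bracho_elegans: 3
  Dendro_pallida vs Ficto_nigra: 1
  Dendro_pallida vs Junco_rubra: 6
  Bracho_elegans vs Ficto_nigra: 4
  Bracho_elegans vs Junco_rubra: 7
  Ficto_nigra vs Junco_rubra: 7
The smallest is 1 mismatch, between Dendro_pallida and Ficto_nigra; p = 1/12 = 0.083.

0.083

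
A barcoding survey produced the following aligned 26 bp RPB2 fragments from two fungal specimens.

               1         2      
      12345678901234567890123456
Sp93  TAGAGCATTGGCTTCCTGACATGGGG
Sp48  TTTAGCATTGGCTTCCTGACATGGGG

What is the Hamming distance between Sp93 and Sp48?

2

Differing sites — 2:A/T; 3:G/T.
That gives 2 mismatches out of 26 aligned sites, so the Hamming distance is 2.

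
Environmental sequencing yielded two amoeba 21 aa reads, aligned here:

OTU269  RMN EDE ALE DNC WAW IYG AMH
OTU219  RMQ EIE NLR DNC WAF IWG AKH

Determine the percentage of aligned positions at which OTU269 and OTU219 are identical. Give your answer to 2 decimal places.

The sequences differ at positions 3 (N/Q), 5 (D/I), 7 (A/N), 9 (E/R), 15 (W/F), 17 (Y/W), 20 (M/K).
14 of the 21 sites match, so the percent identity is 14/21 × 100 = 66.67%.

66.67%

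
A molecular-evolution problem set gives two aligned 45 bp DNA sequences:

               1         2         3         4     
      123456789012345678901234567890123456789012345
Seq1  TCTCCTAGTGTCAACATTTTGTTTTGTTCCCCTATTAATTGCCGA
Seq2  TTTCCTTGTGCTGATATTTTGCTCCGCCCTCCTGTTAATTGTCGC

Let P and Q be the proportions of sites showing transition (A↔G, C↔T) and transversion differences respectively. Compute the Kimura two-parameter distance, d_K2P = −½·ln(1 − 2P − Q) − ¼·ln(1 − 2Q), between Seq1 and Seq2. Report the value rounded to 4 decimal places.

0.5100

Mismatches occur at site 2 (C/T, transition), site 7 (A/T, transversion), site 11 (T/C, transition), site 12 (C/T, transition), site 13 (A/G, transition), site 15 (C/T, transition), site 22 (T/C, transition), site 24 (T/C, transition), site 25 (T/C, transition), site 27 (T/C, transition), site 28 (T/C, transition), site 30 (C/T, transition), site 34 (A/G, transition), site 42 (C/T, transition), site 45 (A/C, transversion).
Of the 15 differences, 13 transitions and 2 transversions over 45 sites: P = 13/45 = 0.288889, Q = 2/45 = 0.044444.
d = −0.5·ln(0.377778) − 0.25·ln(0.911112) = −0.5·(-0.973449) − 0.25·(-0.093089) = 0.5100.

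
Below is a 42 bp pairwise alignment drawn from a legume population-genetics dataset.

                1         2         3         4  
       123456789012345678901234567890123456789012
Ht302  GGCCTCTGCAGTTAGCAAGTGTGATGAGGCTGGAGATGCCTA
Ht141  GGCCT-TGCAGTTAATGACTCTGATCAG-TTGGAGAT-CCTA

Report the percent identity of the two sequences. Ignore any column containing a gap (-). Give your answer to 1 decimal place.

82.1%

Excluding the 3 gap columns leaves 39 comparable sites.
Differing sites — 15:G/A; 16:C/T; 17:A/G; 19:G/C; 21:G/C; 26:G/C; 30:C/T.
32 of the 39 comparable sites match, so the percent identity is 32/39 × 100 = 82.1%.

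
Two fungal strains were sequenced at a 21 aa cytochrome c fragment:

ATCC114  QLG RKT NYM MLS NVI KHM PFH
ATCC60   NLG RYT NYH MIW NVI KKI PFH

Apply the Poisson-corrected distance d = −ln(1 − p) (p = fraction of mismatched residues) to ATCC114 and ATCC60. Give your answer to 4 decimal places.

Differing sites — 1:Q/N; 5:K/Y; 9:M/H; 11:L/I; 12:S/W; 17:H/K; 18:M/I.
p = 7/21 = 0.333333.
d = −ln(1 − 0.333333) = −ln(0.666667) = 0.4055.

0.4055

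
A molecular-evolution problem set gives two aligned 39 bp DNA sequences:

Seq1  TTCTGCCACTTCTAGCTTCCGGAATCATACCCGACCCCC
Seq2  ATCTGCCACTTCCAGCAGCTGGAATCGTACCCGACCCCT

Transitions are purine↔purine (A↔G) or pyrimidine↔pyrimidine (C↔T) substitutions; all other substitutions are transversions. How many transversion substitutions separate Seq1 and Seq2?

3

The sequences differ at positions 1 (T/A, transversion), 13 (T/C, transition), 17 (T/A, transversion), 18 (T/G, transversion), 20 (C/T, transition), 27 (A/G, transition), 39 (C/T, transition).
Of the 7 differences, 4 transitions and 3 transversions, so the answer is 3.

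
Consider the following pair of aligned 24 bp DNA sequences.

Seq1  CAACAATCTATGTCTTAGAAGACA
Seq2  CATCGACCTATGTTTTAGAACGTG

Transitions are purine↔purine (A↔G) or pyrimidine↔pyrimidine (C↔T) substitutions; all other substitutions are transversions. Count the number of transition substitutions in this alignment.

The sequences differ at positions 3 (A/T, transversion), 5 (A/G, transition), 7 (T/C, transition), 14 (C/T, transition), 21 (G/C, transversion), 22 (A/G, transition), 23 (C/T, transition), 24 (A/G, transition).
Of the 8 differences, 6 transitions and 2 transversions, so the answer is 6.

6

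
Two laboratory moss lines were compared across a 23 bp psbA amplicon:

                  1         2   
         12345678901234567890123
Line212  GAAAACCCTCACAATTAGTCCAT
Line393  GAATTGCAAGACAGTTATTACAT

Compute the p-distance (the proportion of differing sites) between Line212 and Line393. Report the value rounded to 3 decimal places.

0.391

Mismatches occur at site 4 (A/T), site 5 (A/T), site 6 (C/G), site 8 (C/A), site 9 (T/A), site 10 (C/G), site 14 (A/G), site 18 (G/T), site 20 (C/A).
There are 9 differences over 23 sites, so p = 9/23 = 0.391.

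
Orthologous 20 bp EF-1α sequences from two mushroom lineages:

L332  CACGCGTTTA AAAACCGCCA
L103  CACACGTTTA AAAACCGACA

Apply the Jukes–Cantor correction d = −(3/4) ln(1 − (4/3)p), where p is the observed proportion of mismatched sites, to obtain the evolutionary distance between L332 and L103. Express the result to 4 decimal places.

0.1073

The sequences differ at positions 4 (G/A), 18 (C/A).
p = 2/20 = 0.100000.
d = −0.75 · ln(1 − (4/3)·0.100000) = −0.75 · ln(0.866667) = −0.75 · (-0.143100) = 0.1073.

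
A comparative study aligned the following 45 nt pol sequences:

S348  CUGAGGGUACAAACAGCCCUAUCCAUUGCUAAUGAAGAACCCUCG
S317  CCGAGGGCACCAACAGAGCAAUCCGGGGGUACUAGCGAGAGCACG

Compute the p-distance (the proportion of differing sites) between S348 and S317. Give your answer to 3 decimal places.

0.400

Mismatches occur at site 2 (U→C), site 8 (U→C), site 11 (A→C), site 17 (C→A), site 18 (C→G), site 20 (U→A), site 25 (A→G), site 26 (U→G), site 27 (U→G), site 29 (C→G), site 32 (A→C), site 34 (G→A), site 35 (A→G), site 36 (A→C), site 39 (A→G), site 40 (C→A), site 41 (C→G), site 43 (U→A).
There are 18 differences over 45 sites, so p = 18/45 = 0.400.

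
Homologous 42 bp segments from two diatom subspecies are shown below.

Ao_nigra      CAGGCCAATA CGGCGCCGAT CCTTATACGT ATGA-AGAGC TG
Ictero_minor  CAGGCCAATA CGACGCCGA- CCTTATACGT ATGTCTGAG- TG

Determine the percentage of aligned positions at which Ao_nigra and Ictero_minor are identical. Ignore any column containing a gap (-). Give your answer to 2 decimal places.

Excluding the 3 gap columns leaves 39 comparable sites.
Mismatches occur at site 13 (G↔A), site 34 (A↔T), site 36 (A↔T).
36 of the 39 comparable sites match, so the percent identity is 36/39 × 100 = 92.31%.

92.31%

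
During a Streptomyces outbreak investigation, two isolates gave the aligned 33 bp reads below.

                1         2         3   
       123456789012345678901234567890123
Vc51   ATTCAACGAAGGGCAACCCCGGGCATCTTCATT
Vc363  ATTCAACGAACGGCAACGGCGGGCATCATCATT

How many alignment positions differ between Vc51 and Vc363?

The sequences differ at positions 11 (G/C), 18 (C/G), 19 (C/G), 28 (T/A).
That gives 4 mismatches out of 33 aligned sites, so the Hamming distance is 4.

4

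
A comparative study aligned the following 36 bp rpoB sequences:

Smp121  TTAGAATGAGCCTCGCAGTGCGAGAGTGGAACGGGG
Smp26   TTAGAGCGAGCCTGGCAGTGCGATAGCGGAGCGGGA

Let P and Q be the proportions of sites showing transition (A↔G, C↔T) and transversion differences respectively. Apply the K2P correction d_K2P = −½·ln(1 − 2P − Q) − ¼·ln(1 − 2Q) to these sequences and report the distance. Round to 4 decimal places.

Differing sites — 6:A/G (Ti); 7:T/C (Ti); 14:C/G (Tv); 24:G/T (Tv); 27:T/C (Ti); 31:A/G (Ti); 36:G/A (Ti).
Of the 7 differences, 5 transitions and 2 transversions over 36 sites: P = 5/36 = 0.138889, Q = 2/36 = 0.055556.
d = −0.5·ln(0.666666) − 0.25·ln(0.888888) = −0.5·(-0.405466) − 0.25·(-0.117784) = 0.2322.

0.2322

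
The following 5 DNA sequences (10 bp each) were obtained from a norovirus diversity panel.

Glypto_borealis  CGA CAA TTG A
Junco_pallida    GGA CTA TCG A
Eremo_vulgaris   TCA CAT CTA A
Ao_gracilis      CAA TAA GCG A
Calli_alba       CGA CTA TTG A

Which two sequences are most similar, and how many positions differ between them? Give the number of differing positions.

1

Pairwise Hamming distances:
  Glypto_borealis vs Junco_pallida: 3
  Glypto_borealis vs Eremo_vulgaris: 5
  Glypto_borealis vs Ao_gracilis: 4
  Glypto_borealis vs Calli_alba: 1
  Junco_pallida vs Eremo_vulgaris: 7
  Junco_pallida vs Ao_gracilis: 5
  Junco_pallida vs Calli_alba: 2
  Eremo_vulgaris vs Ao_gracilis: 7
  Eremo_vulgaris vs Calli_alba: 6
  Ao_gracilis vs Calli_alba: 5
The smallest is 1, between Glypto_borealis and Calli_alba.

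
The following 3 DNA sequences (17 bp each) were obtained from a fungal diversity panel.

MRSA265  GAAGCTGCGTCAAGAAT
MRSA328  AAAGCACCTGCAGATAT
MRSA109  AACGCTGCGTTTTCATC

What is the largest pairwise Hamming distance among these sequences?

12

Pairwise Hamming distances:
  MRSA265 vs MRSA328: 8
  MRSA265 vs MRSA109: 8
  MRSA328 vs MRSA109: 12
The largest is 12, between MRSA328 and MRSA109.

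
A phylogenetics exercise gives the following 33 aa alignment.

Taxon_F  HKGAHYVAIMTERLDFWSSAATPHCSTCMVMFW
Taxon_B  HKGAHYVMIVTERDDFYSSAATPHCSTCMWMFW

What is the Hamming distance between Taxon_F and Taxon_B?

Mismatches occur at site 8 (A/M), site 10 (M/V), site 14 (L/D), site 17 (W/Y), site 30 (V/W).
That gives 5 mismatches out of 33 aligned sites, so the Hamming distance is 5.

5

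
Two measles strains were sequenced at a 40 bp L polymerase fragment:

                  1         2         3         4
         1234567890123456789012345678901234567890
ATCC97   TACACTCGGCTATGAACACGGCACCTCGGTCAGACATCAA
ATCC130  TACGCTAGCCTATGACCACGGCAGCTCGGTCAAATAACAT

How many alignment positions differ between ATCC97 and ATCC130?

9

Differing sites — 4:A/G; 7:C/A; 9:G/C; 16:A/C; 24:C/G; 33:G/A; 35:C/T; 37:T/A; 40:A/T.
That gives 9 mismatches out of 40 aligned sites, so the Hamming distance is 9.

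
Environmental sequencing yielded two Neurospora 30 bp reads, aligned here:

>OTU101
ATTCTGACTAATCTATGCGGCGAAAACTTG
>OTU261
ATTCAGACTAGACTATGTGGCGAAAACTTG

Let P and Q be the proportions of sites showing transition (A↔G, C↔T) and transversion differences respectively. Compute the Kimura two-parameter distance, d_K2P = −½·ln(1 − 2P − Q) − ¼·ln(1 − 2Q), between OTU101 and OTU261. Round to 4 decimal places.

Mismatches occur at site 5 (T↔A, transversion), site 11 (A↔G, transition), site 12 (T↔A, transversion), site 18 (C↔T, transition).
Of the 4 differences, 2 transitions and 2 transversions over 30 sites: P = 2/30 = 0.066667, Q = 2/30 = 0.066667.
d = −0.5·ln(0.799999) − 0.25·ln(0.866666) = −0.5·(-0.223145) − 0.25·(-0.143102) = 0.1473.

0.1473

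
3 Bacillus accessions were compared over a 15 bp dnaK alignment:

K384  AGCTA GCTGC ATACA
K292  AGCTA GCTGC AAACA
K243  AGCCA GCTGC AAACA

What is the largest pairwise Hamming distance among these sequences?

2

Pairwise Hamming distances:
  K384 vs K292: 1
  K384 vs K243: 2
  K292 vs K243: 1
The largest is 2, between K384 and K243.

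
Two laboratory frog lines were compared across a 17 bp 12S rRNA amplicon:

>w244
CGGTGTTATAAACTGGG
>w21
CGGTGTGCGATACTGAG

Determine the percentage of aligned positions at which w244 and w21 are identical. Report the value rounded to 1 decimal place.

70.6%

The sequences differ at positions 7 (T/G), 8 (A/C), 9 (T/G), 11 (A/T), 16 (G/A).
12 of the 17 sites match, so the percent identity is 12/17 × 100 = 70.6%.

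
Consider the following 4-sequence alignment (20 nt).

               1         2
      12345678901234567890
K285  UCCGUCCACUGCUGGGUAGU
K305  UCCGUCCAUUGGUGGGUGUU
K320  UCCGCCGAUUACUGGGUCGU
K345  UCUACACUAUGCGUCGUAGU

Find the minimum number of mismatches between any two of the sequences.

4

Pairwise Hamming distances:
  K285 vs K305: 4
  K285 vs K320: 5
  K285 vs K345: 9
  K305 vs K320: 6
  K305 vs K345: 12
  K320 vs K345: 11
The smallest is 4, between K285 and K305.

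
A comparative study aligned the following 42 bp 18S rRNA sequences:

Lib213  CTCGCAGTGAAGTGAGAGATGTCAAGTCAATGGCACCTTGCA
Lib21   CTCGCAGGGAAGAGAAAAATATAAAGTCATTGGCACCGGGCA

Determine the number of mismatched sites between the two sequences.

9

Mismatches occur at site 8 (T→G), site 13 (T→A), site 16 (G→A), site 18 (G→A), site 21 (G→A), site 23 (C→A), site 30 (A→T), site 38 (T→G), site 39 (T→G).
That gives 9 mismatches out of 42 aligned sites, so the Hamming distance is 9.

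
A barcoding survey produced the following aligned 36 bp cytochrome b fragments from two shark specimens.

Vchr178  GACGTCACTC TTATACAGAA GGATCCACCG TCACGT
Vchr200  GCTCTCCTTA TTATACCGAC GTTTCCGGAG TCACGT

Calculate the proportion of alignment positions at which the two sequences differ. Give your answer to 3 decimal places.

0.361

The sequences differ at positions 2 (A/C), 3 (C/T), 4 (G/C), 7 (A/C), 8 (C/T), 10 (C/A), 17 (A/C), 20 (A/C), 22 (G/T), 23 (A/T), 27 (A/G), 28 (C/G), 29 (C/A).
There are 13 differences over 36 sites, so p = 13/36 = 0.361.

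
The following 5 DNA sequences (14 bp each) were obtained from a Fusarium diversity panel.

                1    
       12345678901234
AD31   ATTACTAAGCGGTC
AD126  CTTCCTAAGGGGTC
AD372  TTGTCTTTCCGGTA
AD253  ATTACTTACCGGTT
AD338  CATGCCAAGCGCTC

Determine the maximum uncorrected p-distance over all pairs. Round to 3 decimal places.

Pairwise Hamming distances:
  AD31 vs AD126: 3
  AD31 vs AD372: 7
  AD31 vs AD253: 3
  AD31 vs AD338: 5
  AD126 vs AD372: 8
  AD126 vs AD253: 6
  AD126 vs AD338: 5
  AD372 vs AD253: 5
  AD372 vs AD338: 10
  AD253 vs AD338: 8
The largest is 10 mismatches, between AD372 and AD338; p = 10/14 = 0.714.

0.714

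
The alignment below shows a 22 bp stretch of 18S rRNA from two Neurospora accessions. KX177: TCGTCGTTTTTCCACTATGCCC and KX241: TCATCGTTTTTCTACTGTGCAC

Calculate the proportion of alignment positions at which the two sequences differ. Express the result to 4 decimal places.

Mismatches occur at site 3 (G→A), site 13 (C→T), site 17 (A→G), site 21 (C→A).
There are 4 differences over 22 sites, so p = 4/22 = 0.1818.

0.1818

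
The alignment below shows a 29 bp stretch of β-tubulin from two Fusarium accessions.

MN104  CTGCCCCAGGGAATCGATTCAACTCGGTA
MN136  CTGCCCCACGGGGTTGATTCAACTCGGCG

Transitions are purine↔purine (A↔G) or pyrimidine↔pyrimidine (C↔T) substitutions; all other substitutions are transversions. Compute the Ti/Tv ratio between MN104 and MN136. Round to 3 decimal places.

5.000

Differing sites — 9:G/C (Tv); 12:A/G (Ti); 13:A/G (Ti); 15:C/T (Ti); 28:T/C (Ti); 29:A/G (Ti).
Of the 6 differences, 5 transitions and 1 transversion, so Ti/Tv = 5/1 = 5.000.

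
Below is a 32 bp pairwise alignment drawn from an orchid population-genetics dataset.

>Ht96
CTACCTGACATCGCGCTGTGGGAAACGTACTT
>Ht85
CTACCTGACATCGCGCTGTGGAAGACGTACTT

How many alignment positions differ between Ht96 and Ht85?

2

Mismatches occur at site 22 (G/A), site 24 (A/G).
That gives 2 mismatches out of 32 aligned sites, so the Hamming distance is 2.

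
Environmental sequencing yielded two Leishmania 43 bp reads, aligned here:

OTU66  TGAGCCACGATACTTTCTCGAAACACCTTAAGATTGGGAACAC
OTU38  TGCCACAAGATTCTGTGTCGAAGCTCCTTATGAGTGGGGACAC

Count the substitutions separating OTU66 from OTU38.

Mismatches occur at site 3 (A/C), site 4 (G/C), site 5 (C/A), site 8 (C/A), site 12 (A/T), site 15 (T/G), site 17 (C/G), site 23 (A/G), site 25 (A/T), site 31 (A/T), site 34 (T/G), site 39 (A/G).
That gives 12 mismatches out of 43 aligned sites, so the Hamming distance is 12.

12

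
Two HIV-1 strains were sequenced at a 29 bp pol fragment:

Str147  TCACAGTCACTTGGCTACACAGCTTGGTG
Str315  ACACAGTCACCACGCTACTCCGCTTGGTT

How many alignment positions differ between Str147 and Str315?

Differing sites — 1:T/A; 11:T/C; 12:T/A; 13:G/C; 19:A/T; 21:A/C; 29:G/T.
That gives 7 mismatches out of 29 aligned sites, so the Hamming distance is 7.

7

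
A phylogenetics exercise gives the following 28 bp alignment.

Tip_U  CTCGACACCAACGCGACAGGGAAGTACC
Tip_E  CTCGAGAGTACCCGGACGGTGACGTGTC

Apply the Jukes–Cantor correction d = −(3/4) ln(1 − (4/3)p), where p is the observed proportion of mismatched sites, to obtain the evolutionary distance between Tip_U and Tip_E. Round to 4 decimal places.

0.5565

Mismatches occur at site 6 (C↔G), site 8 (C↔G), site 9 (C↔T), site 11 (A↔C), site 13 (G↔C), site 14 (C↔G), site 18 (A↔G), site 20 (G↔T), site 23 (A↔C), site 26 (A↔G), site 27 (C↔T).
p = 11/28 = 0.392857.
d = −0.75 · ln(1 − (4/3)·0.392857) = −0.75 · ln(0.476191) = −0.75 · (-0.741936) = 0.5565.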